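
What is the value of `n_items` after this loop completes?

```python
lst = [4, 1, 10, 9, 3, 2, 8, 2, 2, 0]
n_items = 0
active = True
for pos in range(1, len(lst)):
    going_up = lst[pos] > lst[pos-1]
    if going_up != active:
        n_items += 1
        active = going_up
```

Count direction changes in [4, 1, 10, 9, 3, 2, 8, 2, 2, 0]
`n_items` takes the values: 0 → 1 → 2 → 3 → 4 → 5

Answer: 5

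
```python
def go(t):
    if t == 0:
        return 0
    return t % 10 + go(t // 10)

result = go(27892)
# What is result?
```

Sum of digits of 27892: 2 + 9 + 8 + 7 + 2 = 28

Answer: 28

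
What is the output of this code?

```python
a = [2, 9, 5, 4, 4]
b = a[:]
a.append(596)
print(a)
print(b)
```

Key concept: slice [:] creates copy.
Step by step:
`a = [2, 9, 5, 4, 4]` → a = [2, 9, 5, 4, 4]
`b = a[:]` → b = [2, 9, 5, 4, 4]
`a.append(596)` → a = [2, 9, 5, 4, 4, 596]
`print(a)` → prints [2, 9, 5, 4, 4, 596]
`print(b)` → prints [2, 9, 5, 4, 4]

Answer:
[2, 9, 5, 4, 4, 596]
[2, 9, 5, 4, 4]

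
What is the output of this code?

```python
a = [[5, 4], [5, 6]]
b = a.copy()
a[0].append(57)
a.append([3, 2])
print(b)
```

Key concept: shallow copy with nested lists.
Step by step:
`a = [[5, 4], [5, 6]]` → a = [[5, 4], [5, 6]]
`b = a.copy()` → b = [[5, 4], [5, 6]]
`a[0].append(57)` → a = [[5, 4, 57], [5, 6]]; b = [[5, 4, 57], [5, 6]]
`a.append([3, 2])` → a = [[5, 4, 57], [5, 6], [3, 2]]
`print(b)` → prints [[5, 4, 57], [5, 6]]

Answer: [[5, 4, 57], [5, 6]]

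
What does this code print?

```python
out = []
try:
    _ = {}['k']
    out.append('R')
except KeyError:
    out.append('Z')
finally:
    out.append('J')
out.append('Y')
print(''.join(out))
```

Execution trace: 'Z' (except KeyError) → 'J' (finally) → 'Y' (after the try/except). Output: ZJY

Answer: ZJY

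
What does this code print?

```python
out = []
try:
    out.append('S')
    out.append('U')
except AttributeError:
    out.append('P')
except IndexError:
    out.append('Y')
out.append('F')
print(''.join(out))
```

Execution trace: 'S' (try body) → 'U' (try body, no exception) → 'F' (after the try/except). Output: SUF

Answer: SUF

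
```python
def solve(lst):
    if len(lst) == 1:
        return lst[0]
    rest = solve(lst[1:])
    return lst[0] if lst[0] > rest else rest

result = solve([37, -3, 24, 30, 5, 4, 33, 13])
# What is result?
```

Recursive max over [37, -3, 24, 30, 5, 4, 33, 13] = 37

Answer: 37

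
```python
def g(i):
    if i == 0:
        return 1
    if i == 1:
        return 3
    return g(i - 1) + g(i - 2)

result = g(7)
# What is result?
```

Build up from base cases: g(0)=1, g(1)=3, g(2)=4, g(3)=7, g(4)=11, g(5)=18, g(6)=29, ..., g(7)=47

Answer: 47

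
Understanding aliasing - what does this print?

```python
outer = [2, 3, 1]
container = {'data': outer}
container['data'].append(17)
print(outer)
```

Key concept: dict holds reference to list.
Step by step:
`outer = [2, 3, 1]` → outer = [2, 3, 1]
`container = {'data': outer}` → container = {'data': [2, 3, 1]}
`container['data'].append(17)` → outer = [2, 3, 1, 17]; container = {'data': [2, 3, 1, 17]}
`print(outer)` → prints [2, 3, 1, 17]

Answer: [2, 3, 1, 17]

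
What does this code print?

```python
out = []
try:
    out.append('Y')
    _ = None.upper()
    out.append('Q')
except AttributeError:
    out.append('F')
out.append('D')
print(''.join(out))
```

Execution trace: 'Y' (try body) → 'F' (except AttributeError) → 'D' (after the try/except). Output: YFD

Answer: YFD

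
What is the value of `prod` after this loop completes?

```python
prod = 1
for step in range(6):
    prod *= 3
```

3^6 = 729
`prod` takes the values: 1 → 3 → 9 → 27 → 81 → 243 → 729

Answer: 729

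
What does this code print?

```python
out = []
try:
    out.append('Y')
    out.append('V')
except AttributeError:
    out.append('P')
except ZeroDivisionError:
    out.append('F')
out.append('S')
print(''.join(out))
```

Execution trace: 'Y' (try body) → 'V' (try body, no exception) → 'S' (after the try/except). Output: YVS

Answer: YVS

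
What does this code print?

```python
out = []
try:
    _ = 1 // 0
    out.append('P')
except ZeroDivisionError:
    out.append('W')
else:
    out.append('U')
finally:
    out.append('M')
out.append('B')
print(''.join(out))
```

Execution trace: 'W' (except ZeroDivisionError) → 'M' (finally) → 'B' (after the try/except). Output: WMB

Answer: WMB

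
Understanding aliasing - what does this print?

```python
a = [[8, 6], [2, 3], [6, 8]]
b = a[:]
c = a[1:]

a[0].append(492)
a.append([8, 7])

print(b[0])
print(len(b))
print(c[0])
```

Key concept: slice with nested mutation.
Step by step:
`a = [[8, 6], [2, 3], [6, 8]]` → a = [[8, 6], [2, 3], [6, 8]]
`b = a[:]` → b = [[8, 6], [2, 3], [6, 8]]
`c = a[1:]` → c = [[2, 3], [6, 8]]
`a[0].append(492)` → a = [[8, 6, 492], [2, 3], [6, 8]]; b = [[8, 6, 492], [2, 3], [6, 8]]
`a.append([8, 7])` → a = [[8, 6, 492], [2, 3], [6, 8], [8, 7]]
`print(b[0])` → prints [8, 6, 492]
`print(len(b))` → prints 3
`print(c[0])` → prints [2, 3]

Answer:
[8, 6, 492]
3
[2, 3]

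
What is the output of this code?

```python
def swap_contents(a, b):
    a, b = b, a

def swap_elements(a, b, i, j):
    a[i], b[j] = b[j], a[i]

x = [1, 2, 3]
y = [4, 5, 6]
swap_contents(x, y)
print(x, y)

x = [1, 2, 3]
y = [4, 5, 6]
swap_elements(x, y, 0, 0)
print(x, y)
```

Key concept: parameter rebinding vs mutation.
Step by step:
`x = [1, 2, 3]` → x = [1, 2, 3]
`y = [4, 5, 6]` → y = [4, 5, 6]
`swap_contents(x, y)` → no visible change to tracked variables
`print(x, y)` → prints [1, 2, 3] [4, 5, 6]
`x = [1, 2, 3]` → x = [1, 2, 3]
`y = [4, 5, 6]` → y = [4, 5, 6]
`swap_elements(x, y, 0, 0)` → x = [4, 2, 3]; y = [1, 5, 6]
`print(x, y)` → prints [4, 2, 3] [1, 5, 6]

Answer:
[1, 2, 3] [4, 5, 6]
[4, 2, 3] [1, 5, 6]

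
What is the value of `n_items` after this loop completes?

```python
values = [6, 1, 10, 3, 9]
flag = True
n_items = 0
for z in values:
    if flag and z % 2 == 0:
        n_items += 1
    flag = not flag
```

Count even values at even positions
`n_items` takes the values: 0 → 1 → 2

Answer: 2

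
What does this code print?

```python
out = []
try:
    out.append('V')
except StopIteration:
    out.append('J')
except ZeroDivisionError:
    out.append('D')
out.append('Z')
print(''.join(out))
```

Execution trace: 'V' (try body, no exception) → 'Z' (after the try/except). Output: VZ

Answer: VZ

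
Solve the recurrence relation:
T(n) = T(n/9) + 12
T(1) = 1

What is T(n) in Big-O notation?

Each step divides n by 9 and adds 12. After log_9(n) steps we reach T(1)=1. So T(n) = 12·log_9(n) + 1 = O(log n).

Answer: O(log n)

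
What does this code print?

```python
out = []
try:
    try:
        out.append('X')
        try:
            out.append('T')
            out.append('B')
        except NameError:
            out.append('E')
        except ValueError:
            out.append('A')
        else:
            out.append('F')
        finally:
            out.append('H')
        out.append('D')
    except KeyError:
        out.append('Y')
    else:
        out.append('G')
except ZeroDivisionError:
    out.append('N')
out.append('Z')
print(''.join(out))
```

Execution trace: 'X' (try body) → 'T' (inner try body) → 'B' (inner try body, no exception) → 'F' (inner else) → 'H' (inner finally) → 'D' (try body, no exception) → 'G' (else) → 'Z' (after the try/except). Output: XTBFHDGZ

Answer: XTBFHDGZ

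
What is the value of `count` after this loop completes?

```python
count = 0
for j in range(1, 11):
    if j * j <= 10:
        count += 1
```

Count numbers where j² ≤ 10
`count` takes the values: 0 → 1 → 2 → 3

Answer: 3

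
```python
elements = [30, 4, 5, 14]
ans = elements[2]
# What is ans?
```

Trace:
`elements = [30, 4, 5, 14]` → elements = [30, 4, 5, 14]
`ans = elements[2]` → ans = 5
So ans = 5

Answer: 5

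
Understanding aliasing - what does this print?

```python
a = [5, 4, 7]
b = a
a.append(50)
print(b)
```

Key concept: basic list aliasing.
Step by step:
`a = [5, 4, 7]` → a = [5, 4, 7]
`b = a` → b = [5, 4, 7] (same object as a)
`a.append(50)` → a = [5, 4, 7, 50] (same object as b); b = [5, 4, 7, 50] (same object as a)
`print(b)` → prints [5, 4, 7, 50]

Answer: [5, 4, 7, 50]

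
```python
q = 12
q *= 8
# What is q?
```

Trace:
`q = 12` → q = 12
`q *= 8` → q = 96
So q = 96

Answer: 96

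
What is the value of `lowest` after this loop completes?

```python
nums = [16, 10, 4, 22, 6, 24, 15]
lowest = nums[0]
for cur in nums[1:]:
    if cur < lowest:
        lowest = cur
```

Minimum of [16, 10, 4, 22, 6, 24, 15]
`lowest` takes the values: 16 → 10 → 4

Answer: 4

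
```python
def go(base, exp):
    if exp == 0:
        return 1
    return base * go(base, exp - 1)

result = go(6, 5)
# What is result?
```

go(6, 5) = 6 * 6 * 6 * 6 * 6 = 7776

Answer: 7776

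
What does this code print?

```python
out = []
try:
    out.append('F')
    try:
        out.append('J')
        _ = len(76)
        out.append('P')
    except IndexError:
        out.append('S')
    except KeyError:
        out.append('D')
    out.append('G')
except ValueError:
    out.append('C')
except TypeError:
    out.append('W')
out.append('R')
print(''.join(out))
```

Execution trace: 'F' (try body) → 'J' (inner try body) → 'W' (except TypeError) → 'R' (after the try/except). Output: FJWR

Answer: FJWR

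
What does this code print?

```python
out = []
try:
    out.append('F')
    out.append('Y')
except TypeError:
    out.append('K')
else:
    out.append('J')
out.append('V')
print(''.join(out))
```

Execution trace: 'F' (try body) → 'Y' (try body, no exception) → 'J' (else) → 'V' (after the try/except). Output: FYJV

Answer: FYJV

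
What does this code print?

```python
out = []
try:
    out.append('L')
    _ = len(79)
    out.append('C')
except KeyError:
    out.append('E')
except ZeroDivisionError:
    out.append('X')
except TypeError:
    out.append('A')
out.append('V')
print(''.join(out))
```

Execution trace: 'L' (try body) → 'A' (except TypeError) → 'V' (after the try/except). Output: LAV

Answer: LAV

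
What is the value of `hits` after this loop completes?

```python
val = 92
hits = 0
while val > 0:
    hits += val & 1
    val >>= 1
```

Count set bits in 92 (binary: 0b1011100)
`hits` takes the values: 0 → 1 → 2 → 3 → 4

Answer: 4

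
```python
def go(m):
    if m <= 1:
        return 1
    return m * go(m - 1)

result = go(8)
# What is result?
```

go(8) = 8 * 7 * 6 * 5 * 4 * 3 * 2 * 1 = 40320

Answer: 40320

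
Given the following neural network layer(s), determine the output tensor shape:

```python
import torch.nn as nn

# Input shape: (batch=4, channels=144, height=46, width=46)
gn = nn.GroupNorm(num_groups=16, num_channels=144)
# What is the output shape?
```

Input: (4, 144, 46, 46) -> Output: (4, 144, 46, 46)

Answer: (4, 144, 46, 46)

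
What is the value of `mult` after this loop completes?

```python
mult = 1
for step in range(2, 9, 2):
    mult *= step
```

Product of even numbers 2 to 8
`mult` takes the values: 1 → 2 → 8 → 48 → 384

Answer: 384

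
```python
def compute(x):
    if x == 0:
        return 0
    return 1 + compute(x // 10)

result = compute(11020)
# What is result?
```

Count of digits of 11020: 5

Answer: 5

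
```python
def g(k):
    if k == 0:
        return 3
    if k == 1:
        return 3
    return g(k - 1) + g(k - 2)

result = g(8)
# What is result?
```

Build up from base cases: g(0)=3, g(1)=3, g(2)=6, g(3)=9, g(4)=15, g(5)=24, g(6)=39, ..., g(8)=102

Answer: 102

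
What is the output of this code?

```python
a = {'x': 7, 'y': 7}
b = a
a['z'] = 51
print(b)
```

Key concept: dict aliasing.
Step by step:
`a = {'x': 7, 'y': 7}` → a = {'x': 7, 'y': 7}
`b = a` → b = {'x': 7, 'y': 7} (same object as a)
`a['z'] = 51` → a = {'x': 7, 'y': 7, 'z': 51} (same object as b); b = {'x': 7, 'y': 7, 'z': 51} (same object as a)
`print(b)` → prints {'x': 7, 'y': 7, 'z': 51}

Answer: {'x': 7, 'y': 7, 'z': 51}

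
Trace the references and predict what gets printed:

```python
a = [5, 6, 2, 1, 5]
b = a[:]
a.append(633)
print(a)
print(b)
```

Key concept: slice [:] creates copy.
Step by step:
`a = [5, 6, 2, 1, 5]` → a = [5, 6, 2, 1, 5]
`b = a[:]` → b = [5, 6, 2, 1, 5]
`a.append(633)` → a = [5, 6, 2, 1, 5, 633]
`print(a)` → prints [5, 6, 2, 1, 5, 633]
`print(b)` → prints [5, 6, 2, 1, 5]

Answer:
[5, 6, 2, 1, 5, 633]
[5, 6, 2, 1, 5]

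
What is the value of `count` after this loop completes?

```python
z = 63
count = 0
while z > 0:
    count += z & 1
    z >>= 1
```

Count set bits in 63 (binary: 0b111111)
`count` takes the values: 0 → 1 → 2 → 3 → 4 → 5 → 6

Answer: 6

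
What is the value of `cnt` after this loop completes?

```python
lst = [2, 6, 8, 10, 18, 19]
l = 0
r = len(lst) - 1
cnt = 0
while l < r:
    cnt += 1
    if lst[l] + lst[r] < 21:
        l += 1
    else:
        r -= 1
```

Steps to find pair summing to 21
`cnt` takes the values: 0 → 1 → 2 → 3 → 4 → 5

Answer: 5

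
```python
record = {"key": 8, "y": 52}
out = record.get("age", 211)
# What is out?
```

Trace:
`record = {"key": 8, "y": 52}` → record = {'key': 8, 'y': 52}
`out = record.get("age", 211)` → out = 211
So out = 211

Answer: 211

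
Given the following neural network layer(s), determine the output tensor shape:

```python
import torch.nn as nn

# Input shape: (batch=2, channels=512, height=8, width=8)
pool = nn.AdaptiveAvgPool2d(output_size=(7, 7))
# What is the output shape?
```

Input: (2, 512, 8, 8) -> Output: (2, 512, 7, 7)

Answer: (2, 512, 7, 7)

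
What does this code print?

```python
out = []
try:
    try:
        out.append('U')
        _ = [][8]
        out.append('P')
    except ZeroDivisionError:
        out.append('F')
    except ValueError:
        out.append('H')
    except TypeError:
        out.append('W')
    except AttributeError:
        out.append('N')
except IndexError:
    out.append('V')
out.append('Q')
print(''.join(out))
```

Execution trace: 'U' (try body) → 'V' (outer except IndexError) → 'Q' (after the try/except). Output: UVQ

Answer: UVQ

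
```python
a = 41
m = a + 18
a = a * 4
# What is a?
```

Trace:
`a = 41` → a = 41
`m = a + 18` → m = 59
`a = a * 4` → a = 164
So a = 164

Answer: 164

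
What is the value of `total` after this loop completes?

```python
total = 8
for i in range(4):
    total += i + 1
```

Start at 8, add 1 to 4 = 18
`total` takes the values: 8 → 9 → 11 → 14 → 18

Answer: 18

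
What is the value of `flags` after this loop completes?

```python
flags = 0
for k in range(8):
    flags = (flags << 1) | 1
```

Build 8 consecutive 1-bits: 0b11111111
`flags` takes the values: 0 → 1 → 3 → 7 → 15 → 31 → 63 → 127 → 255

Answer: 255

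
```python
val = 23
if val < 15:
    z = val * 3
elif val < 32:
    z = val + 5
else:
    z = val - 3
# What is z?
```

Trace:
`val = 23` → val = 23
`if val < 15: ...` → val < 15 is False, val < 32 is True → z = 28
So z = 28

Answer: 28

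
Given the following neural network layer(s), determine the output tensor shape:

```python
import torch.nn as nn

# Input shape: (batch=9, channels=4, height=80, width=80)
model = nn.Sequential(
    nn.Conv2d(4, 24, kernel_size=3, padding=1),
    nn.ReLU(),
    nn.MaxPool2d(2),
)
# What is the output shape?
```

Input: (9, 4, 80, 80) -> after Conv2d: (9, 24, 80, 80) -> after ReLU: (9, 24, 80, 80) -> Output: (9, 24, 40, 40)

Answer: (9, 24, 40, 40)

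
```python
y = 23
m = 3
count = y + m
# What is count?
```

Trace:
`y = 23` → y = 23
`m = 3` → m = 3
`count = y + m` → count = 26
So count = 26

Answer: 26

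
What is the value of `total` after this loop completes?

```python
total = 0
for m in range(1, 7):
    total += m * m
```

Sum of squares 1² to 6² = 91
`total` takes the values: 0 → 1 → 5 → 14 → 30 → 55 → 91

Answer: 91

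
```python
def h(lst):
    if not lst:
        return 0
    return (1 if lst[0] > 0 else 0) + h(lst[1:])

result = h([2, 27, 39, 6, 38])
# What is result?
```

Count of positive elements in [2, 27, 39, 6, 38] = 5

Answer: 5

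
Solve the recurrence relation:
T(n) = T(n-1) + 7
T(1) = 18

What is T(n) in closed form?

Unrolling: T(n) = T(1) + 7·(n-1) = 18 + 7(n-1) = 7n + 11.

Answer: T(n) = 7n + 11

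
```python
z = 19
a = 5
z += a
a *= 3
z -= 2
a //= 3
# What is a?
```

Trace:
`z = 19` → z = 19
`a = 5` → a = 5
`z += a` → z = 24
`a *= 3` → a = 15
`z -= 2` → z = 22
`a //= 3` → a = 5
So a = 5

Answer: 5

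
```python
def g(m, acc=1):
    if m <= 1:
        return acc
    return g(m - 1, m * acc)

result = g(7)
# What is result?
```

Accumulator trace (n, acc): (7, 1) -> (6, 7) -> (5, 42) -> (4, 210) -> (3, 840) -> (2, 2520) -> (1, 5040) -> return 5040

Answer: 5040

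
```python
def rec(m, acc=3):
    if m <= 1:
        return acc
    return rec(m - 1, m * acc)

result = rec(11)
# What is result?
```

Accumulator trace (n, acc): (11, 3) -> (10, 33) -> (9, 330) -> (8, 2970) -> (7, 23760) -> (6, 166320) -> (5, 997920) -> (4, 4989600) -> (3, 19958400) -> (2, 59875200) -> (1, 119750400) -> return 119750400

Answer: 119750400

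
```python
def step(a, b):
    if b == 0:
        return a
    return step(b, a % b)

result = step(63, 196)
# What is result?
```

step(63, 196) -> step(196, 63) -> step(63, 7) -> step(7, 0) -> 7

Answer: 7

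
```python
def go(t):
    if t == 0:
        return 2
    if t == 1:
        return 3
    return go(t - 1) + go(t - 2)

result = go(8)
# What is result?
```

Build up from base cases: go(0)=2, go(1)=3, go(2)=5, go(3)=8, go(4)=13, go(5)=21, go(6)=34, ..., go(8)=89

Answer: 89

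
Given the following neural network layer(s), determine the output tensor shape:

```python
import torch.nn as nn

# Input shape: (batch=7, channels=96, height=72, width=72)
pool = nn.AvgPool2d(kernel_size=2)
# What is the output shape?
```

Input: (7, 96, 72, 72) -> Output: (7, 96, 36, 36)

Answer: (7, 96, 36, 36)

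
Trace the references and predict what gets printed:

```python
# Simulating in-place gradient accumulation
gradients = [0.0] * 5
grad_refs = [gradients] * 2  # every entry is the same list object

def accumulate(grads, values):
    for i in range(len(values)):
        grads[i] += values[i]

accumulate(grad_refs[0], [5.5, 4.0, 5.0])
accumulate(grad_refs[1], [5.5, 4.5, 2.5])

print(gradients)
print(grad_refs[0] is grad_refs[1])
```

Key concept: gradient accumulation aliasing.
Step by step:
`gradients = [0.0] * 5` → gradients = [0.0, 0.0, 0.0, 0.0, 0.0]
`grad_refs = [gradients] * 2` → grad_refs = [[0.0, 0.0, 0.0, 0.0, 0.0], [0.0, 0.0, 0.0, 0.0, 0.0]]
`accumulate(grad_refs[0], [5.5, 4.0, 5.0])` → gradients = [5.5, 4.0, 5.0, 0.0, 0.0]; grad_refs = [[5.5, 4.0, 5.0, 0.0, 0.0], [5.5, 4.0, 5.0, 0.0, 0.0]]
`accumulate(grad_refs[1], [5.5, 4.5, 2.5])` → gradients = [11.0, 8.5, 7.5, 0.0, 0.0]; grad_refs = [[11.0, 8.5, 7.5, 0.0, 0.0], [11.0, 8.5, 7.5, 0.0, 0.0]]
`print(gradients)` → prints [11.0, 8.5, 7.5, 0.0, 0.0]
`print(grad_refs[0] is grad_refs[1])` → prints True

Answer:
[11.0, 8.5, 7.5, 0.0, 0.0]
True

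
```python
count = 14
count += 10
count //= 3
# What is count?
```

Trace:
`count = 14` → count = 14
`count += 10` → count = 24
`count //= 3` → count = 8
So count = 8

Answer: 8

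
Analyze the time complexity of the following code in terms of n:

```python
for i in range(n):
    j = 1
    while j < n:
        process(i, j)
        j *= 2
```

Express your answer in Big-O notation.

This is Linear outer loop, logarithmic inner loop. Time complexity: O(n log n).

Answer: O(n log n)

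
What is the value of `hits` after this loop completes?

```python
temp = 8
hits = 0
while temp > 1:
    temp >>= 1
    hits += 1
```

Count right shifts until 1
`hits` takes the values: 0 → 1 → 2 → 3

Answer: 3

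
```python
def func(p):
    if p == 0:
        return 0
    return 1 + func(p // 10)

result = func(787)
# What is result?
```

Count of digits of 787: 3

Answer: 3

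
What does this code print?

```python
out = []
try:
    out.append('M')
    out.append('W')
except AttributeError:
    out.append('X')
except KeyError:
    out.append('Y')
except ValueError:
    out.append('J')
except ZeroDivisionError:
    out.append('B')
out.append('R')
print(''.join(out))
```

Execution trace: 'M' (try body) → 'W' (try body, no exception) → 'R' (after the try/except). Output: MWR

Answer: MWR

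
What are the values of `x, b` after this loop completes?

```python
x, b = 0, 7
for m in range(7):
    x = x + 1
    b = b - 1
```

x goes 0→7, b goes 7→0
`x, b` takes the values: (0, 7) → (1, 7) → (1, 6) → (2, 6) → (2, 5) → (3, 5) → (3, 4) → (4, 4) → (4, 3) → (5, 3) → (5, 2) → (6, 2) → (6, 1) → (7, 1) → (7, 0)

Answer: 7, 0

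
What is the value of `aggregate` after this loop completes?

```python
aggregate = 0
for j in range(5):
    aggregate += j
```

Sum of 0 to 4 = 10
`aggregate` takes the values: 0 → 1 → 3 → 6 → 10

Answer: 10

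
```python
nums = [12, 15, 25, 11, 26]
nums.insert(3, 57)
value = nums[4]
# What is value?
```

Trace:
`nums = [12, 15, 25, 11, 26]` → nums = [12, 15, 25, 11, 26]
`nums.insert(3, 57)` → nums = [12, 15, 25, 57, 11, 26]
`value = nums[4]` → value = 11
So value = 11

Answer: 11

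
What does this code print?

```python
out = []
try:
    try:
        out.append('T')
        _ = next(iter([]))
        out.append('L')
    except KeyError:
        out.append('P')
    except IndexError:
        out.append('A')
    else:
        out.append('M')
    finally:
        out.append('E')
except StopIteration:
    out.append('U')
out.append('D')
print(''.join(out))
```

Execution trace: 'T' (try body) → 'E' (finally) → 'U' (outer except StopIteration) → 'D' (after the try/except). Output: TEUD

Answer: TEUD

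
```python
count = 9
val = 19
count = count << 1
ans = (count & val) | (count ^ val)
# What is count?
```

Trace:
`count = 9` → count = 9
`val = 19` → val = 19
`count = count << 1` → count = 18
`ans = (count & val) | (count ^ val)` → ans = 19
So count = 18

Answer: 18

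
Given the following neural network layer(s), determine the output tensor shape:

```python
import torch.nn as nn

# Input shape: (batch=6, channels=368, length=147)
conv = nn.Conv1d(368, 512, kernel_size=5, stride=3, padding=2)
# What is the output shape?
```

Input: (6, 368, 147) -> Output: (6, 512, 49)

Answer: (6, 512, 49)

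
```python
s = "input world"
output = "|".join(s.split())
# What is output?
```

Trace:
`s = "input world"` → s = 'input world'
`output = "|".join(s.split())` → output = 'input|world'
So output = 'input|world'

Answer: 'input|world'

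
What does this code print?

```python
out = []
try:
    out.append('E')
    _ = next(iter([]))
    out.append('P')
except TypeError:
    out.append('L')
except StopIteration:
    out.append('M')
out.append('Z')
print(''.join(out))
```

Execution trace: 'E' (try body) → 'M' (except StopIteration) → 'Z' (after the try/except). Output: EMZ

Answer: EMZ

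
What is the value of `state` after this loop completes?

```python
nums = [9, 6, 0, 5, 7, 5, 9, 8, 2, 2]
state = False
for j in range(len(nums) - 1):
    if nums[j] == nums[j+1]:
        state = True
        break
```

Check consecutive duplicates in [9, 6, 0, 5, 7, 5, 9, 8, 2, 2]
`state` takes the values: False → True

Answer: True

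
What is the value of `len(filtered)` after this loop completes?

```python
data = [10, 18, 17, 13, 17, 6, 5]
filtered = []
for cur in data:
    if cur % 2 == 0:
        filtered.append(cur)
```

Count even numbers in [10, 18, 17, 13, 17, 6, 5]
`filtered` takes the values: [] → [10] → [10, 18] → [10, 18, 6]
So `len(filtered)` = 3

Answer: 3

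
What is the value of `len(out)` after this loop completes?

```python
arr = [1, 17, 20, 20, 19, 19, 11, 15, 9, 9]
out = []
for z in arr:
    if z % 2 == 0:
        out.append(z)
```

Count even numbers in [1, 17, 20, 20, 19, 19, 11, 15, 9, 9]
`out` takes the values: [] → [20] → [20, 20]
So `len(out)` = 2

Answer: 2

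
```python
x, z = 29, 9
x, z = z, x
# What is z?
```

Trace:
`x, z = 29, 9` → x = 29; z = 9
`x, z = z, x` → x = 9; z = 29
So z = 29

Answer: 29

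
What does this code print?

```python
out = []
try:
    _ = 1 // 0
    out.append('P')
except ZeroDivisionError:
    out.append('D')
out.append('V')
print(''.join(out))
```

Execution trace: 'D' (except ZeroDivisionError) → 'V' (after the try/except). Output: DV

Answer: DV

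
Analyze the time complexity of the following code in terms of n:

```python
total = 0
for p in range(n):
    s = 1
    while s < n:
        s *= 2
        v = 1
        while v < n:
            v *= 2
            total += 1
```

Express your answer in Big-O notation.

Each loop level contributes: n × log n × log n. Multiplying the contributions gives O(n log² n).

Answer: O(n log² n)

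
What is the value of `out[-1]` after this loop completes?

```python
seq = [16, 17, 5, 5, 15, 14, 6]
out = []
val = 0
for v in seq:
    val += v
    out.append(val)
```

Cumulative sum ends at 78
`out` takes the values: [] → [16] → [16, 33] → [16, 33, 38] → [16, 33, 38, 43] → [16, 33, 38, 43, 58] → [16, 33, 38, 43, 58, 72] → [16, 33, 38, 43, 58, 72, 78]
So `out[-1]` = 78

Answer: 78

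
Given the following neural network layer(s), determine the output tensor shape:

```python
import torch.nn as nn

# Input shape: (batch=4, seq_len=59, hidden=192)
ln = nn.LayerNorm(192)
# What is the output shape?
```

Input: (4, 59, 192) -> Output: (4, 59, 192)

Answer: (4, 59, 192)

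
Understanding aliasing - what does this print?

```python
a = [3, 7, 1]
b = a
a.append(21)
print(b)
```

Key concept: basic list aliasing.
Step by step:
`a = [3, 7, 1]` → a = [3, 7, 1]
`b = a` → b = [3, 7, 1] (same object as a)
`a.append(21)` → a = [3, 7, 1, 21] (same object as b); b = [3, 7, 1, 21] (same object as a)
`print(b)` → prints [3, 7, 1, 21]

Answer: [3, 7, 1, 21]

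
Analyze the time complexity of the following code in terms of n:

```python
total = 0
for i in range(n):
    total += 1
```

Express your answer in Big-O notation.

Each loop level contributes: n. Multiplying the contributions gives O(n).

Answer: O(n)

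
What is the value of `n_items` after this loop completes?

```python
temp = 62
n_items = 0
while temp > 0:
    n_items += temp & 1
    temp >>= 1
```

Count set bits in 62 (binary: 0b111110)
`n_items` takes the values: 0 → 1 → 2 → 3 → 4 → 5

Answer: 5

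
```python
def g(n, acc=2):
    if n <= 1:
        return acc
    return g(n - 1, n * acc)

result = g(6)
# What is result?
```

Accumulator trace (n, acc): (6, 2) -> (5, 12) -> (4, 60) -> (3, 240) -> (2, 720) -> (1, 1440) -> return 1440

Answer: 1440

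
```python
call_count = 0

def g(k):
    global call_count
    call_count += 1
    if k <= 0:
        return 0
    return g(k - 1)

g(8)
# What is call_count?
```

Linear recursion stepping by 1: 9 calls from k=8 down to ≤0.

Answer: 9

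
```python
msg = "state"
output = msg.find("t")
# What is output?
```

Trace:
`msg = "state"` → msg = 'state'
`output = msg.find("t")` → output = 1
So output = 1

Answer: 1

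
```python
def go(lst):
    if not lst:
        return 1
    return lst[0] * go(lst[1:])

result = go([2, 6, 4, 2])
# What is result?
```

Product over [2, 6, 4, 2] = 2 * 6 * 4 * 2 = 96

Answer: 96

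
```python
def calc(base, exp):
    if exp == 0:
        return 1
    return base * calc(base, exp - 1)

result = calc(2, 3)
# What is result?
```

calc(2, 3) = 2 * 2 * 2 = 8

Answer: 8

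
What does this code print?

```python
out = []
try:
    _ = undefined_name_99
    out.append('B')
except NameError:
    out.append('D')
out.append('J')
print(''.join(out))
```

Execution trace: 'D' (except NameError) → 'J' (after the try/except). Output: DJ

Answer: DJ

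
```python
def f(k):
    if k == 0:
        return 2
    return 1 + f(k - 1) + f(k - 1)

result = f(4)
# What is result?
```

f(k) = 1 + 2·f(k-1), f(0)=2. Closed form: (2+1)·2^4 - 1 = 47.

Answer: 47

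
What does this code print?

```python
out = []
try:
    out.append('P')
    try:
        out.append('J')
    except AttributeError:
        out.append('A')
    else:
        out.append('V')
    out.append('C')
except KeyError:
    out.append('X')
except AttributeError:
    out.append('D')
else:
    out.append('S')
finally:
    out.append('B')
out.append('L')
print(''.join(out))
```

Execution trace: 'P' (try body) → 'J' (inner try body, no exception) → 'V' (inner else) → 'C' (try body, no exception) → 'S' (else) → 'B' (finally) → 'L' (after the try/except). Output: PJVCSBL

Answer: PJVCSBL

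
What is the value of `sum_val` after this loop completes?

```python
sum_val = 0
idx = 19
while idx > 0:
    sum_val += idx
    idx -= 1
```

Sum 19 down to 1
`sum_val` takes the values: 0 → 19 → 37 → 54 → 70 → 85 → 99 → 112 → 124 → 135 → 145 → 154 → 162 → 169 → 175 → 180 → 184 → 187 → 189 → 190

Answer: 190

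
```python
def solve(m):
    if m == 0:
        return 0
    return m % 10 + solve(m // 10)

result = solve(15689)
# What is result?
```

Sum of digits of 15689: 9 + 8 + 6 + 5 + 1 = 29

Answer: 29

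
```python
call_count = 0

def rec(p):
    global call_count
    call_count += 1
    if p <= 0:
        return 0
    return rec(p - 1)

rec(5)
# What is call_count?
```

Linear recursion stepping by 1: 6 calls from p=5 down to ≤0.

Answer: 6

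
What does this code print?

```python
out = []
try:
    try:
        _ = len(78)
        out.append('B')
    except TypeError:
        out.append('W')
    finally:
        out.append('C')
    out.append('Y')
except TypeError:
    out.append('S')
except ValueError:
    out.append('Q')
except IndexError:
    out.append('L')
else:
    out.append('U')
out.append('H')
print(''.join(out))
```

Execution trace: 'W' (inner except TypeError) → 'C' (inner finally) → 'Y' (try body, no exception) → 'U' (else) → 'H' (after the try/except). Output: WCYUH

Answer: WCYUH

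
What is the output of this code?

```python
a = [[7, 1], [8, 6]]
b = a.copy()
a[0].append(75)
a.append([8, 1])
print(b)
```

Key concept: shallow copy with nested lists.
Step by step:
`a = [[7, 1], [8, 6]]` → a = [[7, 1], [8, 6]]
`b = a.copy()` → b = [[7, 1], [8, 6]]
`a[0].append(75)` → a = [[7, 1, 75], [8, 6]]; b = [[7, 1, 75], [8, 6]]
`a.append([8, 1])` → a = [[7, 1, 75], [8, 6], [8, 1]]
`print(b)` → prints [[7, 1, 75], [8, 6]]

Answer: [[7, 1, 75], [8, 6]]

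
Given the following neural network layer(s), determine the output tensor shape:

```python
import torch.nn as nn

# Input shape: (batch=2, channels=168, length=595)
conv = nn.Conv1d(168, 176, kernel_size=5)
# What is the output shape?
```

Input: (2, 168, 595) -> Output: (2, 176, 591)

Answer: (2, 176, 591)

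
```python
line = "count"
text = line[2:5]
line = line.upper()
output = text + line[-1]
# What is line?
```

Trace:
`line = "count"` → line = 'count'
`text = line[2:5]` → text = 'unt'
`line = line.upper()` → line = 'COUNT'
`output = text + line[-1]` → output = 'untT'
So line = 'COUNT'

Answer: 'COUNT'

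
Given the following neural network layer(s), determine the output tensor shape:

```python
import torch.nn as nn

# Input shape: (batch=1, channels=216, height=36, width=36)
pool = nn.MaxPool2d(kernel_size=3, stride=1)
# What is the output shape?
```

Input: (1, 216, 36, 36) -> Output: (1, 216, 34, 34)

Answer: (1, 216, 34, 34)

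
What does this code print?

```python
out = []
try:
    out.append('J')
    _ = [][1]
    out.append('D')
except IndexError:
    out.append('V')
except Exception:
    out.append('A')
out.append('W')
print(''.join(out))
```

Execution trace: 'J' (try body) → 'V' (except IndexError) → 'W' (after the try/except). Output: JVW

Answer: JVW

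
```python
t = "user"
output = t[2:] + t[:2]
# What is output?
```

Trace:
`t = "user"` → t = 'user'
`output = t[2:] + t[:2]` → output = 'erus'
So output = 'erus'

Answer: 'erus'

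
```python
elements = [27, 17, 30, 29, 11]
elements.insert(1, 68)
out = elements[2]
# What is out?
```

Trace:
`elements = [27, 17, 30, 29, 11]` → elements = [27, 17, 30, 29, 11]
`elements.insert(1, 68)` → elements = [27, 68, 17, 30, 29, 11]
`out = elements[2]` → out = 17
So out = 17

Answer: 17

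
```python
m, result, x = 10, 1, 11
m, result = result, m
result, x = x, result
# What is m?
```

Trace:
`m, result, x = 10, 1, 11` → m = 10; result = 1; x = 11
`m, result = result, m` → m = 1; result = 10
`result, x = x, result` → result = 11; x = 10
So m = 1

Answer: 1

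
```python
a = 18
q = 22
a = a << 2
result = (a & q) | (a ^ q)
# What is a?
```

Trace:
`a = 18` → a = 18
`q = 22` → q = 22
`a = a << 2` → a = 72
`result = (a & q) | (a ^ q)` → result = 94
So a = 72

Answer: 72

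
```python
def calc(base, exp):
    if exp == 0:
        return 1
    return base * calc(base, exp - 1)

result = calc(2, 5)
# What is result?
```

calc(2, 5) = 2 * 2 * 2 * 2 * 2 = 32

Answer: 32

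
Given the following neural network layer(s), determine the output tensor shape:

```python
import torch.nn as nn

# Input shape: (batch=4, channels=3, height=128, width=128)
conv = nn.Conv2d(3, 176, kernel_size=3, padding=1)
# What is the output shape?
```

Input: (4, 3, 128, 128) -> Output: (4, 176, 128, 128)

Answer: (4, 176, 128, 128)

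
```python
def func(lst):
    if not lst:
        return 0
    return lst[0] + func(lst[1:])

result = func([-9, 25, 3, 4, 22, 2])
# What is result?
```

(-9) + 25 + 3 + 4 + 22 + 2 + 0 = 47

Answer: 47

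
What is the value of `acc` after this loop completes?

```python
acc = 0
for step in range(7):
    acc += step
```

Sum of 0 to 6 = 21
`acc` takes the values: 0 → 1 → 3 → 6 → 10 → 15 → 21

Answer: 21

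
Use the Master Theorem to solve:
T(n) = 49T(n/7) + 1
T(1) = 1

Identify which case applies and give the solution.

a=49, b=7, f(n)=1. log_7(49) = 2. Since c=0 < 2, Case 1 applies: T(n) = Θ(n^log_b(a)) = O(n^2).

Answer: O(n^2) - Case 1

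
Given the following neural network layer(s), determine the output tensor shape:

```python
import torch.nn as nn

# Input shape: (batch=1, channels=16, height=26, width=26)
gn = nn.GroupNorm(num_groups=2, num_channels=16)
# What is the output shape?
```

Input: (1, 16, 26, 26) -> Output: (1, 16, 26, 26)

Answer: (1, 16, 26, 26)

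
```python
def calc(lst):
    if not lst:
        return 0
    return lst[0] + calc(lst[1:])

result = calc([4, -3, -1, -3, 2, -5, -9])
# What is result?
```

4 + (-3) + (-1) + (-3) + 2 + (-5) + (-9) + 0 = -15

Answer: -15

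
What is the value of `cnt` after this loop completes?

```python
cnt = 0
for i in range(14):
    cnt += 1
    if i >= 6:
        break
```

Loop breaks when i reaches 6, cnt is 7
`cnt` takes the values: 0 → 1 → 2 → 3 → 4 → 5 → 6 → 7

Answer: 7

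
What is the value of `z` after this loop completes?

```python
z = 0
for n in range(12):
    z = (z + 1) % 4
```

Increment mod 4, 12 times = 0
`z` takes the values: 0 → 1 → 2 → 3 → 0 → 1 → 2 → 3 → 0 → 1 → 2 → 3 → 0

Answer: 0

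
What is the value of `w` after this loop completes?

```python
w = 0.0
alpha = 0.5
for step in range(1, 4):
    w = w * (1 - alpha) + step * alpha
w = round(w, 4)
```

Moving average with lr=0.5
`w` takes the values: 0.0 → 0.5 → 1.25 → 2.125

Answer: 2.125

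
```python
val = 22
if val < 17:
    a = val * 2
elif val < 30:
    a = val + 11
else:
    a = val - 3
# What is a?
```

Trace:
`val = 22` → val = 22
`if val < 17: ...` → val < 17 is False, val < 30 is True → a = 33
So a = 33

Answer: 33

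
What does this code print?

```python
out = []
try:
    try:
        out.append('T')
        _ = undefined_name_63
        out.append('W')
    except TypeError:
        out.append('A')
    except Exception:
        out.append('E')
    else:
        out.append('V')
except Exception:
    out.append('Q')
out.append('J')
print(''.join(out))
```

Execution trace: 'T' (inner try body) → 'E' (inner except Exception) → 'J' (after the try/except). Output: TEJ

Answer: TEJ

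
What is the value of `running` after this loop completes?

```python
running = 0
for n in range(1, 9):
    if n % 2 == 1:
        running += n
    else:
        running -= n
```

Add odd, subtract even
`running` takes the values: 0 → 1 → -1 → 2 → -2 → 3 → -3 → 4 → -4

Answer: -4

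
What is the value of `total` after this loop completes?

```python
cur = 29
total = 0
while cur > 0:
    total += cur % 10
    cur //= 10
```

Sum digits of 29
`total` takes the values: 0 → 9 → 11

Answer: 11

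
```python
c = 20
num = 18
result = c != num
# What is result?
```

Trace:
`c = 20` → c = 20
`num = 18` → num = 18
`result = c != num` → result = True
So result = True

Answer: True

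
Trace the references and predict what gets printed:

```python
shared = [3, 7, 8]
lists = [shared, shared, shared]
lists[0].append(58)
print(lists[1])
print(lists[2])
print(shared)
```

Key concept: list of same reference.
Step by step:
`shared = [3, 7, 8]` → shared = [3, 7, 8]
`lists = [shared, shared, shared]` → lists = [[3, 7, 8], [3, 7, 8], [3, 7, 8]]
`lists[0].append(58)` → shared = [3, 7, 8, 58]; lists = [[3, 7, 8, 58], [3, 7, 8, 58], [3, 7, 8, 58]]
`print(lists[1])` → prints [3, 7, 8, 58]
`print(lists[2])` → prints [3, 7, 8, 58]
`print(shared)` → prints [3, 7, 8, 58]

Answer:
[3, 7, 8, 58]
[3, 7, 8, 58]
[3, 7, 8, 58]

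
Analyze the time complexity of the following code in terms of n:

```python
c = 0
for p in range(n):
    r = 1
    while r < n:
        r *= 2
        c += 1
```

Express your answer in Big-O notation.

Each loop level contributes: n × log n. Multiplying the contributions gives O(n log n).

Answer: O(n log n)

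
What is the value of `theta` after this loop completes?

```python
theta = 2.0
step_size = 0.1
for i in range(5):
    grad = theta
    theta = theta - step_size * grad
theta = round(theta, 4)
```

Gradient descent: w = 2.0 * (1 - 0.1)^5
`theta` takes the values: 2.0 → 1.8 → 1.62 → 1.458 → 1.3122 → 1.18098 → 1.181

Answer: 1.181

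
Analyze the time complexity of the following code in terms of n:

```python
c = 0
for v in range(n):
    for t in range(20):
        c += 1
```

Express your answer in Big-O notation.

Each loop level contributes: n × 1. Multiplying the contributions gives O(n).

Answer: O(n)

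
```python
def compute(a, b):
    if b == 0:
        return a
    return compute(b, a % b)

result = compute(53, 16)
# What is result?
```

compute(53, 16) -> compute(16, 5) -> compute(5, 1) -> compute(1, 0) -> 1

Answer: 1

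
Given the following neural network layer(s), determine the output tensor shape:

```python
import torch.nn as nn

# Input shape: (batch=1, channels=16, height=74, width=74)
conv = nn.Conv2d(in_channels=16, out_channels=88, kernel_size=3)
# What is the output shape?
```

Input: (1, 16, 74, 74) -> Output: (1, 88, 72, 72)

Answer: (1, 88, 72, 72)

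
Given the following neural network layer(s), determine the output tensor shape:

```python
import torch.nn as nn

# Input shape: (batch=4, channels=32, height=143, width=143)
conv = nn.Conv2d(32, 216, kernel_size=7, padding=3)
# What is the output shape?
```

Input: (4, 32, 143, 143) -> Output: (4, 216, 143, 143)

Answer: (4, 216, 143, 143)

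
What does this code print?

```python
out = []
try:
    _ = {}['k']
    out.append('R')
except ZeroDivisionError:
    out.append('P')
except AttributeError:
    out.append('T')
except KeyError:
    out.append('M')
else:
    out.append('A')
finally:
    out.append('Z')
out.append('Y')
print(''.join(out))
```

Execution trace: 'M' (except KeyError) → 'Z' (finally) → 'Y' (after the try/except). Output: MZY

Answer: MZY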